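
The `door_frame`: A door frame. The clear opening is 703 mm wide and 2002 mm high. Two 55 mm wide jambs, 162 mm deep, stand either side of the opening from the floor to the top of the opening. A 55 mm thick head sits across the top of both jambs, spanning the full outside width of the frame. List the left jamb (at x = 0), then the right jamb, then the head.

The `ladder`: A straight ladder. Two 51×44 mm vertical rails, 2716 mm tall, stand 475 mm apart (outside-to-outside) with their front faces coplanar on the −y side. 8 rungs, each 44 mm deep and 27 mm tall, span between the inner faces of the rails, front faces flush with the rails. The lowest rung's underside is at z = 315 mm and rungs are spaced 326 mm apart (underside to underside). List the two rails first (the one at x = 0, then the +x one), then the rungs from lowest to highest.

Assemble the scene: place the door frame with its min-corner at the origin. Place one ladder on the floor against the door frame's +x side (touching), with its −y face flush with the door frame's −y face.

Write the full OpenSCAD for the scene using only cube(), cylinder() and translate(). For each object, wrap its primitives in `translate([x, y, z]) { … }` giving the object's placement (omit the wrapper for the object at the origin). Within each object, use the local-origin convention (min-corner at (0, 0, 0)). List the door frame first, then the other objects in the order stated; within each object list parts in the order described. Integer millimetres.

cube([55, 162, 2002]);
translate([758, 0, 0]) cube([55, 162, 2002]);
translate([0, 0, 2002]) cube([813, 162, 55]);
translate([813, 0, 0]) {
  cube([51, 44, 2716]);
  translate([424, 0, 0]) cube([51, 44, 2716]);
  translate([51, 0, 315]) cube([373, 44, 27]);
  translate([51, 0, 641]) cube([373, 44, 27]);
  translate([51, 0, 967]) cube([373, 44, 27]);
  translate([51, 0, 1293]) cube([373, 44, 27]);
  translate([51, 0, 1619]) cube([373, 44, 27]);
  translate([51, 0, 1945]) cube([373, 44, 27]);
  translate([51, 0, 2271]) cube([373, 44, 27]);
  translate([51, 0, 2597]) cube([373, 44, 27]);
}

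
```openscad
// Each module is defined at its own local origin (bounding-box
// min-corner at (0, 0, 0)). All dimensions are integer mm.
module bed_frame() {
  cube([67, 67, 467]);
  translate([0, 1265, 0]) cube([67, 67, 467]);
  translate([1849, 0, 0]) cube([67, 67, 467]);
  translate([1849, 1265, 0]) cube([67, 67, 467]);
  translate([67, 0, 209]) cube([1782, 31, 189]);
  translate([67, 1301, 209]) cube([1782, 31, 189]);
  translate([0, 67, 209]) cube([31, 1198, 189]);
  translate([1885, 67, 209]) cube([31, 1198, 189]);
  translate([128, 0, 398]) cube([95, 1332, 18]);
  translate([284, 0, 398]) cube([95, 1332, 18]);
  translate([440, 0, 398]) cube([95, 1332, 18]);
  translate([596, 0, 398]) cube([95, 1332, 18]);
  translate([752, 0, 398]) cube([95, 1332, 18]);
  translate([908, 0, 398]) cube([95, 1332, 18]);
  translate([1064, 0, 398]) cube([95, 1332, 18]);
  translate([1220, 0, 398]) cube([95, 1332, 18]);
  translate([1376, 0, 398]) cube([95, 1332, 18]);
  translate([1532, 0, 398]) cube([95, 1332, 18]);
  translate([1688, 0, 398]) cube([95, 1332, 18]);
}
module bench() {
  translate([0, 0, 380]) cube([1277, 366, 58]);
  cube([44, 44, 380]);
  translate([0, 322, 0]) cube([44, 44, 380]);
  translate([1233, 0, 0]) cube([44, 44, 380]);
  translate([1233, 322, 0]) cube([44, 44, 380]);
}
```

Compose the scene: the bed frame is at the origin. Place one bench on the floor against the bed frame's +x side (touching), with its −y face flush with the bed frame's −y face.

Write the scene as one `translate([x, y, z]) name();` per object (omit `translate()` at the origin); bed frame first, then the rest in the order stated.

bed_frame();
translate([1916, 0, 0]) bench();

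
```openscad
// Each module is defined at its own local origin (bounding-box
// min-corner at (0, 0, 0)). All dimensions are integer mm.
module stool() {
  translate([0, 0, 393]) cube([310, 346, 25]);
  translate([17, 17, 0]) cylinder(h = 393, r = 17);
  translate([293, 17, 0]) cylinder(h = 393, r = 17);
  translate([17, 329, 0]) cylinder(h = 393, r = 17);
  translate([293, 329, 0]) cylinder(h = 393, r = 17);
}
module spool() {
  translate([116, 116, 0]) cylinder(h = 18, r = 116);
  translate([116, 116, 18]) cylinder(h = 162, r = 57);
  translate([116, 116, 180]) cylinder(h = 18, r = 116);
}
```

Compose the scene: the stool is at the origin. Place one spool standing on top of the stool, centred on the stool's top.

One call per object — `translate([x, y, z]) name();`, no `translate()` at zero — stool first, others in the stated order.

stool();
translate([39, 57, 418]) spool();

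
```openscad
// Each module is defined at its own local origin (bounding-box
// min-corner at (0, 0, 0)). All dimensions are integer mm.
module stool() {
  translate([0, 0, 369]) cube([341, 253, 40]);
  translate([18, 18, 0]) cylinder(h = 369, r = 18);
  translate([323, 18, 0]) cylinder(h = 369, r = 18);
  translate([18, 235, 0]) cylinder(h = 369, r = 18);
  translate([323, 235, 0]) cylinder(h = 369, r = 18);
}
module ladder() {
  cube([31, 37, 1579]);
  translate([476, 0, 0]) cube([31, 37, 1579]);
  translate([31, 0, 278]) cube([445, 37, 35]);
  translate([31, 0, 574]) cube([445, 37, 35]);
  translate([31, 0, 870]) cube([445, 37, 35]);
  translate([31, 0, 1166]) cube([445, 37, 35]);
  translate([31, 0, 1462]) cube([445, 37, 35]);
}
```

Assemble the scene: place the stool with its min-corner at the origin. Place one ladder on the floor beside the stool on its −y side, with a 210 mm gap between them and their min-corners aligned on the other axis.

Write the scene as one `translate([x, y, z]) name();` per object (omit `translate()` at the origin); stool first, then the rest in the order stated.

stool();
translate([0, -247, 0]) ladder();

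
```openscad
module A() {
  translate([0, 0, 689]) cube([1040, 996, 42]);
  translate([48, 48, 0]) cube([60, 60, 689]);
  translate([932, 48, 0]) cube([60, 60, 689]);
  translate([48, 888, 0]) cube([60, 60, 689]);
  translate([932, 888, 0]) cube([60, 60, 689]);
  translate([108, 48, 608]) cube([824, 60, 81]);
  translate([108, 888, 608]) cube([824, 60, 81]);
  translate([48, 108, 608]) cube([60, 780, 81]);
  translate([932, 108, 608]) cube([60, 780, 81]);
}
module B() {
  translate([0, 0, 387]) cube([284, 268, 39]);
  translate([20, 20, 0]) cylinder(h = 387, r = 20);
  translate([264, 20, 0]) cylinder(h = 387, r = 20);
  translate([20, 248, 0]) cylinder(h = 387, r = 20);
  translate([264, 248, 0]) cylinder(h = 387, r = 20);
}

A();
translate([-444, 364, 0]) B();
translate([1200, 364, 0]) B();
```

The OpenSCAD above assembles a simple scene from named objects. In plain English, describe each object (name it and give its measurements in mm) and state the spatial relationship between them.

A is a table: top 1040 mm (x) × 996 mm (y), 42 mm thick, upper face at z = 731 mm, on four 60×60 mm square legs, each inset 48 mm from the nearest pair of top edges, running from z = 0 to the bottom of the top. Four apron rails, 60 mm thick and 81 mm tall, run between adjacent legs with their top edges flush with the underside of the top and their outer faces flush with the legs' outer faces.

B is a simple wooden stool: a rectangular seat 284 mm (x) by 268 mm (y), 39 mm thick, top face at z = 426 mm, on four round legs, each 40 mm in diameter. The legs rest on z = 0, each leg's axis is inset half a diameter from the nearest pair of seat edges (so the leg's bounding box is flush with the corner).

Two stools sit around the table at the −x, +x sides.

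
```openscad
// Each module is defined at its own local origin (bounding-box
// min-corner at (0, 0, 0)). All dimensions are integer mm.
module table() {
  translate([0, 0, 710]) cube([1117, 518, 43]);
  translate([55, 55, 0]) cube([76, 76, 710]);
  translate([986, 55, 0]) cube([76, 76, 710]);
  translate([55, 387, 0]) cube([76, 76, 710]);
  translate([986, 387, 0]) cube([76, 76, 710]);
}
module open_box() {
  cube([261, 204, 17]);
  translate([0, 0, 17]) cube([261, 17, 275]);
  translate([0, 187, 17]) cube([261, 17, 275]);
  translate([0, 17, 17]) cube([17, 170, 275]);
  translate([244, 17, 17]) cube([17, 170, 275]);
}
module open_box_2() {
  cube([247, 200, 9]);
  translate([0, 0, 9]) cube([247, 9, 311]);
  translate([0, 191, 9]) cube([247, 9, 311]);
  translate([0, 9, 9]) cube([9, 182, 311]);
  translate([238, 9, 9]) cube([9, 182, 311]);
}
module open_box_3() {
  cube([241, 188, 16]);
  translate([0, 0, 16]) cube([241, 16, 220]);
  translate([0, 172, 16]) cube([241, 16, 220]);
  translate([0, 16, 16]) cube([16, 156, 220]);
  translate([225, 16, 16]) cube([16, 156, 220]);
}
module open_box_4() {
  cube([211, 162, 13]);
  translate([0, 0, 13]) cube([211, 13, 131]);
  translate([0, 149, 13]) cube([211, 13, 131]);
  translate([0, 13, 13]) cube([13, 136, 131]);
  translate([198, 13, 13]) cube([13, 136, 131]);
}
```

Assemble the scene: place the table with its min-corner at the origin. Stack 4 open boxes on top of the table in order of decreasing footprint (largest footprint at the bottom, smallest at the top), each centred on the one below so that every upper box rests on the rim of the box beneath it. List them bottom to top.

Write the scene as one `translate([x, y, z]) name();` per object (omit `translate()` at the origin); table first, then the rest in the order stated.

table();
translate([428, 157, 753]) open_box();
translate([435, 159, 1045]) open_box_2();
translate([438, 165, 1365]) open_box_3();
translate([453, 178, 1601]) open_box_4();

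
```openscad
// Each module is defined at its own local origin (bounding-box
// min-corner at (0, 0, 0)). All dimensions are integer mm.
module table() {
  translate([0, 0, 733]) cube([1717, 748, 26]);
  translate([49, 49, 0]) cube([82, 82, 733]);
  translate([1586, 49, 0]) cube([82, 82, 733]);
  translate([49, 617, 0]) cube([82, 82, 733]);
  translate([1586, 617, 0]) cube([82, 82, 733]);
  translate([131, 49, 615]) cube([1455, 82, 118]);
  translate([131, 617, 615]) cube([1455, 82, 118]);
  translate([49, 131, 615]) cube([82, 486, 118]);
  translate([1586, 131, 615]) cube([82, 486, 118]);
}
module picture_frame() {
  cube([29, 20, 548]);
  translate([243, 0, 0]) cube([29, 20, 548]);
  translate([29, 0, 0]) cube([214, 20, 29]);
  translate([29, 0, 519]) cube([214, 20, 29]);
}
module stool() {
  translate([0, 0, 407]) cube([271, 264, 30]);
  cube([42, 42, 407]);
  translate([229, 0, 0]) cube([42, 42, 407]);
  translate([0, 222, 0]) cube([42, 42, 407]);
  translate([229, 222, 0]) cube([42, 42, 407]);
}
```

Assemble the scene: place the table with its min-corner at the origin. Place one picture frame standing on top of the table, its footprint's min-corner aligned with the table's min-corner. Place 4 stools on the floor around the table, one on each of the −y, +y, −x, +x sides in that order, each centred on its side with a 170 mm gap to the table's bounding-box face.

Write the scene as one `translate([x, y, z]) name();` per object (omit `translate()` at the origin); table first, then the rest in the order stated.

table();
translate([0, 0, 759]) picture_frame();
translate([723, -434, 0]) stool();
translate([723, 918, 0]) stool();
translate([-441, 242, 0]) stool();
translate([1887, 242, 0]) stool();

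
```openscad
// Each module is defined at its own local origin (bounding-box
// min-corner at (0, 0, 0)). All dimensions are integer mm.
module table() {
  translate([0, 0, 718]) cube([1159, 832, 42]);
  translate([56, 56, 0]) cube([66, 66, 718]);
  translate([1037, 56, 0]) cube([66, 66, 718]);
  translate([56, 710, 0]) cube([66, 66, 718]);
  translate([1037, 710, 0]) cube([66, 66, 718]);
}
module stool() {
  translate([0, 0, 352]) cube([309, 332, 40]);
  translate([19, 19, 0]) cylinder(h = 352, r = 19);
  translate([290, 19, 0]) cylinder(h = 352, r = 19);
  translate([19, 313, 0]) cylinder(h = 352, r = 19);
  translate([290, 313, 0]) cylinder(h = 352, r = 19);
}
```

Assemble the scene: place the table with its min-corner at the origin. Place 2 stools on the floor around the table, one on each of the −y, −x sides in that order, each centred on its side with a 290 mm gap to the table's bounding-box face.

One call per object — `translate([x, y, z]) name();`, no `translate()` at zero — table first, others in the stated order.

table();
translate([425, -622, 0]) stool();
translate([-599, 250, 0]) stool();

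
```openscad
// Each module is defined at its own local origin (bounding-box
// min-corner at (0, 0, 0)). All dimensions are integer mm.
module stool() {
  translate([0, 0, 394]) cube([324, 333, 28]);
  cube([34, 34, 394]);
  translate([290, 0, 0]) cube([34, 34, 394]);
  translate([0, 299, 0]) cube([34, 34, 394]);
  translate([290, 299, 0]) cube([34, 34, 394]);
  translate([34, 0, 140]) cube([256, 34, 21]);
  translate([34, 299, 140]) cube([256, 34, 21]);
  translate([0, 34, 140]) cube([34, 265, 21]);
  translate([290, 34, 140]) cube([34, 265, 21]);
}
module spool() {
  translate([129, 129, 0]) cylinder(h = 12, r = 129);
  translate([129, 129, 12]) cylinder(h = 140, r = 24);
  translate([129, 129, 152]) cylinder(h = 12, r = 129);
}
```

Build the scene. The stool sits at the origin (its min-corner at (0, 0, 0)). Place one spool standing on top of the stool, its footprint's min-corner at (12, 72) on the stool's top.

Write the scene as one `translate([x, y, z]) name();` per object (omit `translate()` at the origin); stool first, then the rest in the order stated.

stool();
translate([12, 72, 422]) spool();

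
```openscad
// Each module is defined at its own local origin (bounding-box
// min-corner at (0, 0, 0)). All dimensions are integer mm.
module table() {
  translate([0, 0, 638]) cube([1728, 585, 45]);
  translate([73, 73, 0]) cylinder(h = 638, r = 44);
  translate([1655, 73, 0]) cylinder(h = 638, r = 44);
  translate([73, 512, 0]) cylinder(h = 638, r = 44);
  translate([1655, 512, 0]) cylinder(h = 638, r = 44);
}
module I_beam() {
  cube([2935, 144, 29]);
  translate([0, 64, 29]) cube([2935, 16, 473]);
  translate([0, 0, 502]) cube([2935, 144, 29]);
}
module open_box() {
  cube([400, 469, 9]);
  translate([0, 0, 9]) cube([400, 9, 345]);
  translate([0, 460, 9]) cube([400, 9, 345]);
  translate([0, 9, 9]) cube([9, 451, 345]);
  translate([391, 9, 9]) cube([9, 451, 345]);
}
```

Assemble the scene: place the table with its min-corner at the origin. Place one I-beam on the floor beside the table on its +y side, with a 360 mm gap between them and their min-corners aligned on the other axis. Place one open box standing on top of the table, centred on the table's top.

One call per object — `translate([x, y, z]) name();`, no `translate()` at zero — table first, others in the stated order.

table();
translate([0, 945, 0]) I_beam();
translate([664, 58, 683]) open_box();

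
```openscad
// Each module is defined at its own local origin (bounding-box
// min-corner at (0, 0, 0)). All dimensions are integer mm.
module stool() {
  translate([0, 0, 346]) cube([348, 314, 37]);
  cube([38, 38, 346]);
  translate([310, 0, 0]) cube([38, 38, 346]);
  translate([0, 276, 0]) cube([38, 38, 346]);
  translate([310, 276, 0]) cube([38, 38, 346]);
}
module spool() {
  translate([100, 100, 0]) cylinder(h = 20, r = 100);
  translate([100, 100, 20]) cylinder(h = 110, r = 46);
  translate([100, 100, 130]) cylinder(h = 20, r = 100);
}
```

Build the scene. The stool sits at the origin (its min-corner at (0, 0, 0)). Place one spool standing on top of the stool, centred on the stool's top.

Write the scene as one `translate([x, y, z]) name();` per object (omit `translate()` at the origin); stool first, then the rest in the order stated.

stool();
translate([74, 57, 383]) spool();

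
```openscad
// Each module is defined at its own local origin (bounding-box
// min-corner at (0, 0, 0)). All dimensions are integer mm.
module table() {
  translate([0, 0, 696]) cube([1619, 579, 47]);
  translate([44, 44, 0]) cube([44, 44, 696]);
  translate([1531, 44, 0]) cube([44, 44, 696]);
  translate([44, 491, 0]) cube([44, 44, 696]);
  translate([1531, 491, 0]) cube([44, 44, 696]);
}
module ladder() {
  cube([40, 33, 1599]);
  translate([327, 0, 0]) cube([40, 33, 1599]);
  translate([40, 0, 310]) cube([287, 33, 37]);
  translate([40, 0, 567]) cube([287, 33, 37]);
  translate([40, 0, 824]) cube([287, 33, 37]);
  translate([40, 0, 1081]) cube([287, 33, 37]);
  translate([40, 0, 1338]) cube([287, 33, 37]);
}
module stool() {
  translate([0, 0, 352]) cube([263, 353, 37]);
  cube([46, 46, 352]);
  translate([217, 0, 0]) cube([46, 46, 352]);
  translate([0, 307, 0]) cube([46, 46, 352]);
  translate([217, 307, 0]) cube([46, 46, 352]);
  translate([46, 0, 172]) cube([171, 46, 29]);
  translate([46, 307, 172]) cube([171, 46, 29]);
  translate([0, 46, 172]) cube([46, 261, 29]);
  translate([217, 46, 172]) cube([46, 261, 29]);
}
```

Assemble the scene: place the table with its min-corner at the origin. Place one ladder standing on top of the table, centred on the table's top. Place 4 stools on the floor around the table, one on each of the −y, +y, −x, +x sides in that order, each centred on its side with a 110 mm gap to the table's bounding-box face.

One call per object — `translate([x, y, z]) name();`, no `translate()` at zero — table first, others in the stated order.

table();
translate([626, 273, 743]) ladder();
translate([678, -463, 0]) stool();
translate([678, 689, 0]) stool();
translate([-373, 113, 0]) stool();
translate([1729, 113, 0]) stool();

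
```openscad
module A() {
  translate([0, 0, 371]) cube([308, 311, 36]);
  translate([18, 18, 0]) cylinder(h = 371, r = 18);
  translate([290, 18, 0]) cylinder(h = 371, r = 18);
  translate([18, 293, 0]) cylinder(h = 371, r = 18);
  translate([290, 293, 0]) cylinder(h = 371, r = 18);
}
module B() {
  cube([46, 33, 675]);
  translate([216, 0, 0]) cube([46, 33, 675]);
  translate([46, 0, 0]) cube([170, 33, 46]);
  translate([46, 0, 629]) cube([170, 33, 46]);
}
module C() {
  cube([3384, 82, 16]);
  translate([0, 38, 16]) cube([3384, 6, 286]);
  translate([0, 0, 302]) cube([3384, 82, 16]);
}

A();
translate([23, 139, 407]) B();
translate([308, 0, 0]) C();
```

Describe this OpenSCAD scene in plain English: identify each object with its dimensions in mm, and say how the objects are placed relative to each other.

A is a simple wooden stool: a rectangular seat 308 mm (x) by 311 mm (y), 36 mm thick, top face at z = 407 mm, on four round legs, each 36 mm in diameter. The legs rest on z = 0, each leg's axis is inset half a diameter from the nearest pair of seat edges (so the leg's bounding box is flush with the corner).

B is a picture frame with a 170×583 mm rectangular opening (x by z) and a uniform 46 mm border on every side. Frame depth is 33 mm along y. It is built from two vertical stiles running the full outside height and two horizontal rails spanning the gap between the stiles.

C is an I-beam lying along x, 3384 mm long. Overall section height 318 mm. Two flanges 82 mm wide (y) and 16 mm thick, one on the floor and one at the top; a web 6 mm thick runs between them, centred on the flange width.

The picture frame is on top of the stool, centred. The I-beam is against the stool's +x side, with their −y faces flush.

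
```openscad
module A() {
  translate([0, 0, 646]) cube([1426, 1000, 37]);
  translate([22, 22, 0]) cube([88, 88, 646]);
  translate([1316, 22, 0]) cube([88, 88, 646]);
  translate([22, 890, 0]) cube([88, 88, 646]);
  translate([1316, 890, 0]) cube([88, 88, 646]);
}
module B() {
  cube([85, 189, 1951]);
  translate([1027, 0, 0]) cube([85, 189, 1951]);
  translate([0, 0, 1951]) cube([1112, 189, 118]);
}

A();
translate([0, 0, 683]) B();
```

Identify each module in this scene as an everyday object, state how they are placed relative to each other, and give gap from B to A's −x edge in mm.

A is a table. B is a door frame. The door frame is on top of the table. The gap from the door frame to the table's −x edge is 0 mm.

The door frame's min-x is at 0; the table's min-x is 0; gap = 0 mm.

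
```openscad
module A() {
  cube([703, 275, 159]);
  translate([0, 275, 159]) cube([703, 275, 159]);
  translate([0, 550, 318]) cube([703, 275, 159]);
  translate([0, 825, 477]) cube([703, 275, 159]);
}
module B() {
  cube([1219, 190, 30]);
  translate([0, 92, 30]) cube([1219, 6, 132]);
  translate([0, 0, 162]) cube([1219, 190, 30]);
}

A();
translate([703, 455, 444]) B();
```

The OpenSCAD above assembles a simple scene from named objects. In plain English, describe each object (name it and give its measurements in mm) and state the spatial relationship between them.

A is a run of 4 identical solid stair steps. Each tread is 703×275 mm and each step block is 159 mm high. Step 1 rests on the floor; step k is offset from step 1 by (k−1)×275 mm in y and (k−1)×159 mm in z.

B is an I-beam lying along x, 1219 mm long. Overall section height 192 mm. Two flanges 190 mm wide (y) and 30 mm thick, one on the floor and one at the top; a web 6 mm thick runs between them, centred on the flange width.

The I-beam is beside the staircase with their tops flush at z = 636.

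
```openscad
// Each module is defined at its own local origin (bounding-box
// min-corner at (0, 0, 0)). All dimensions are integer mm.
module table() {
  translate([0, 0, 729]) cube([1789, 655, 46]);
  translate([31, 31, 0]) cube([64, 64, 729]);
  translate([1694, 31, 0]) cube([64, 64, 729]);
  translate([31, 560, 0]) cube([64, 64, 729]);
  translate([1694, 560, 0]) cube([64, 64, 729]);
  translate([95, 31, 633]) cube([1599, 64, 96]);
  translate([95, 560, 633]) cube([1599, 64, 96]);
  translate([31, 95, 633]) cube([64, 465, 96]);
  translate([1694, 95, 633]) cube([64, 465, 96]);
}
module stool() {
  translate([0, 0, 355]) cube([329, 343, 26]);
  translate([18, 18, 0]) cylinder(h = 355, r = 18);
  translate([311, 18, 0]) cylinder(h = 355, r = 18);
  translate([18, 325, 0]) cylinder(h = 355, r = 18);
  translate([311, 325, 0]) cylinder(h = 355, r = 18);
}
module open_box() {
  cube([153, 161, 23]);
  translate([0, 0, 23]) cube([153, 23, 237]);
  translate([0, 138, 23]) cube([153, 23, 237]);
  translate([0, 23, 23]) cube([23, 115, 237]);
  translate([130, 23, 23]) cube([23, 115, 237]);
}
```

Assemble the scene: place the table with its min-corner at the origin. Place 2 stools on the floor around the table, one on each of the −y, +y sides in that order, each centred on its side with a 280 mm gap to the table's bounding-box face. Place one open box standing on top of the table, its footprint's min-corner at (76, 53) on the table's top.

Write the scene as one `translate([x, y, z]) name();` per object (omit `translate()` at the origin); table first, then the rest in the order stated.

table();
translate([730, -623, 0]) stool();
translate([730, 935, 0]) stool();
translate([76, 53, 775]) open_box();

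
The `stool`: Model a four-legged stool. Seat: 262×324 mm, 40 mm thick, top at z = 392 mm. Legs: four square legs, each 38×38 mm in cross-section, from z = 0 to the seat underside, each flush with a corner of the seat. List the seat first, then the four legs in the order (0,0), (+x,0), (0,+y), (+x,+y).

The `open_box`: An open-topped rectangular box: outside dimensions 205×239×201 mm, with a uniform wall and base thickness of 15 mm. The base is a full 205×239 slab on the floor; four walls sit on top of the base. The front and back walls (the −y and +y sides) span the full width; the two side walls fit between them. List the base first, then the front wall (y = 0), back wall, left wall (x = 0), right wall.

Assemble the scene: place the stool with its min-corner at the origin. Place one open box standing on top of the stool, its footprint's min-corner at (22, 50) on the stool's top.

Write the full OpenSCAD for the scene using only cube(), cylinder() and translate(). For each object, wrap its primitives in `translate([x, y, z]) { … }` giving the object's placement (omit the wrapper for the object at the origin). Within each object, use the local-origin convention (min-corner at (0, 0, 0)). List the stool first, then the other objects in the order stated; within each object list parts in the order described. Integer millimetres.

translate([0, 0, 352]) cube([262, 324, 40]);
cube([38, 38, 352]);
translate([224, 0, 0]) cube([38, 38, 352]);
translate([0, 286, 0]) cube([38, 38, 352]);
translate([224, 286, 0]) cube([38, 38, 352]);
translate([22, 50, 392]) {
  cube([205, 239, 15]);
  translate([0, 0, 15]) cube([205, 15, 186]);
  translate([0, 224, 15]) cube([205, 15, 186]);
  translate([0, 15, 15]) cube([15, 209, 186]);
  translate([190, 15, 15]) cube([15, 209, 186]);
}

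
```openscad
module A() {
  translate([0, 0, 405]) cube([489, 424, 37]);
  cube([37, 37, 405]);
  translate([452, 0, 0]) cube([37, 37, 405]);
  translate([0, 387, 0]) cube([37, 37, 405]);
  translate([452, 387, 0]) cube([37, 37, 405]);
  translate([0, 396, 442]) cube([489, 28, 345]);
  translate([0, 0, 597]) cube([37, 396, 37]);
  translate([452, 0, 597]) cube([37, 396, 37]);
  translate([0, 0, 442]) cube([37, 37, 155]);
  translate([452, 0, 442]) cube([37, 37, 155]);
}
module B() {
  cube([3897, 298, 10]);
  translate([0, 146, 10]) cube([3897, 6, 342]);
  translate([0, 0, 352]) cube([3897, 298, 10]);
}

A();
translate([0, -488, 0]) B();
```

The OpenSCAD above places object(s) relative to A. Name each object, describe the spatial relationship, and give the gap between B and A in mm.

A is a chair. B is an I-beam. The I-beam is on the floor beside the chair on its −y side. The gap between the I-beam and the chair is 190 mm.

The I-beam's nearest face is 190 mm from the chair's −y face.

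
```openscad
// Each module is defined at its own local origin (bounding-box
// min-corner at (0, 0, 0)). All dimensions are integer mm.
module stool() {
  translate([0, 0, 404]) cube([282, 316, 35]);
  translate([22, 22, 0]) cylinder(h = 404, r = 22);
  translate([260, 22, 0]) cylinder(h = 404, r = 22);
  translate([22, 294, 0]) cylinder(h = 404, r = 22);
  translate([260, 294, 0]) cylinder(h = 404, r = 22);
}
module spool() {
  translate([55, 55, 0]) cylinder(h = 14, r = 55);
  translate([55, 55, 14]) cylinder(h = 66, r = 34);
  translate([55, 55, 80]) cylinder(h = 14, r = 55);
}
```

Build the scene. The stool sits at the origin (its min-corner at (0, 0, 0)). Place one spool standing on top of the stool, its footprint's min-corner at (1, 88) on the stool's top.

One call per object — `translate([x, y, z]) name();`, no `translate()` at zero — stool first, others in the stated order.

stool();
translate([1, 88, 439]) spool();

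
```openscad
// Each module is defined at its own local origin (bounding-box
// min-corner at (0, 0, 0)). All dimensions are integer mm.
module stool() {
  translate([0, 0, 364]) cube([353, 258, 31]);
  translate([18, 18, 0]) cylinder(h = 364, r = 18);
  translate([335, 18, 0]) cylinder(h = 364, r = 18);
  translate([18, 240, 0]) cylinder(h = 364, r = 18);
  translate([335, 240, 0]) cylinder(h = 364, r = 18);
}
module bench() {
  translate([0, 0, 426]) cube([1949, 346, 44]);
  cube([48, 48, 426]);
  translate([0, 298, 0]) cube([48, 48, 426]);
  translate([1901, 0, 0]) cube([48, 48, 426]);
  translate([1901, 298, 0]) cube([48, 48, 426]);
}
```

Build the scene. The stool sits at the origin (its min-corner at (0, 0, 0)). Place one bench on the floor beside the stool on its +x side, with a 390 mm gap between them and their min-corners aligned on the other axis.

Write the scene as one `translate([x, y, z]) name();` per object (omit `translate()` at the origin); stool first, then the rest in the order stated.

stool();
translate([743, 0, 0]) bench();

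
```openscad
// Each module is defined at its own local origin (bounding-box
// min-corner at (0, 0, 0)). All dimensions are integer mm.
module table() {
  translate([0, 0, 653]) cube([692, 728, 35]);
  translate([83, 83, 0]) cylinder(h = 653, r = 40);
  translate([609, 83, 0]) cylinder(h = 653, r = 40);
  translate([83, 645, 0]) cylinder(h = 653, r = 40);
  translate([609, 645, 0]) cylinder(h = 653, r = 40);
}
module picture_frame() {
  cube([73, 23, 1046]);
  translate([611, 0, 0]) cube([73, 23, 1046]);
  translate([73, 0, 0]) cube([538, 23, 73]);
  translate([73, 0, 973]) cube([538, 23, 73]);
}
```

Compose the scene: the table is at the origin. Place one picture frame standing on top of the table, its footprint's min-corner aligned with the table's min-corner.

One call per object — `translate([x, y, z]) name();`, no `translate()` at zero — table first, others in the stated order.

table();
translate([0, 0, 688]) picture_frame();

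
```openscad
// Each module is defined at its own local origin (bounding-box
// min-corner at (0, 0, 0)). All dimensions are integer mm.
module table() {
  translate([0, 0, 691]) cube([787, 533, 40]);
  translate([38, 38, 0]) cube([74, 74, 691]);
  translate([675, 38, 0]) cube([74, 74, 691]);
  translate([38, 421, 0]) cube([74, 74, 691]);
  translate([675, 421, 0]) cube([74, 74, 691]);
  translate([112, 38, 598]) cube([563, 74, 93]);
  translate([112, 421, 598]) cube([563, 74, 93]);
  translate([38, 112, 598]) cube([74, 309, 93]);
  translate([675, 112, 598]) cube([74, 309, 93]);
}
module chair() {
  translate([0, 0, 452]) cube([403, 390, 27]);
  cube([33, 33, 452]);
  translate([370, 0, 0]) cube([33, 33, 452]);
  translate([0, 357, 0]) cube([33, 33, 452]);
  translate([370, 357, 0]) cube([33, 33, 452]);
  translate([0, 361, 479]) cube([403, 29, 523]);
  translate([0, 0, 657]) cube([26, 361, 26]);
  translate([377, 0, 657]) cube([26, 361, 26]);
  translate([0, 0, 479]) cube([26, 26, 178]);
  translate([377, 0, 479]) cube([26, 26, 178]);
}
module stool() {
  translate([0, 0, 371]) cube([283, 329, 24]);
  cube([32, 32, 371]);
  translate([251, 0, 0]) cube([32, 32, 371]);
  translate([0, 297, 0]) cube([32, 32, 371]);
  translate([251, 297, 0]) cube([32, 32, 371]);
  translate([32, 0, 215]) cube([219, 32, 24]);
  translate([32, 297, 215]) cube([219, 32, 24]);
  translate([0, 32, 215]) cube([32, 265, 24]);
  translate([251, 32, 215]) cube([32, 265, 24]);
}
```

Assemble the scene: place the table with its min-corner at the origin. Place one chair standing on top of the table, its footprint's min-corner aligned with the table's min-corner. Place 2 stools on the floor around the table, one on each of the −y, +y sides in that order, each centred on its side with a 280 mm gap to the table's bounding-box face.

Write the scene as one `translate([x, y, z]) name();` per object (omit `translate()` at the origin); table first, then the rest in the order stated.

table();
translate([0, 0, 731]) chair();
translate([252, -609, 0]) stool();
translate([252, 813, 0]) stool();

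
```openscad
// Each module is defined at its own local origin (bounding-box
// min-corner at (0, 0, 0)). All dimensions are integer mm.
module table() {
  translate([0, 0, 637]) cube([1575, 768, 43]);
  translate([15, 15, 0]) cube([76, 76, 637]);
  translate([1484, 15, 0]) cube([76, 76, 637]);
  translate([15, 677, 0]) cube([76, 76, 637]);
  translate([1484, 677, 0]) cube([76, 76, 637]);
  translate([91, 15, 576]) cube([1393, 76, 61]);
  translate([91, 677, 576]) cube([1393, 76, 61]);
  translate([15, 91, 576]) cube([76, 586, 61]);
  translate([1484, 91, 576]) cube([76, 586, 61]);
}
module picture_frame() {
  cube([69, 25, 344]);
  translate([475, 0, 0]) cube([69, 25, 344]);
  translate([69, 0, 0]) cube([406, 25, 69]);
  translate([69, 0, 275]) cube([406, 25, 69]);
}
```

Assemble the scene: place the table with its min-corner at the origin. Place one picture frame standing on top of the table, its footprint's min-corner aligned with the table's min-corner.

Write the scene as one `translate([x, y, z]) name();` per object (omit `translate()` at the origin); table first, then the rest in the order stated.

table();
translate([0, 0, 680]) picture_frame();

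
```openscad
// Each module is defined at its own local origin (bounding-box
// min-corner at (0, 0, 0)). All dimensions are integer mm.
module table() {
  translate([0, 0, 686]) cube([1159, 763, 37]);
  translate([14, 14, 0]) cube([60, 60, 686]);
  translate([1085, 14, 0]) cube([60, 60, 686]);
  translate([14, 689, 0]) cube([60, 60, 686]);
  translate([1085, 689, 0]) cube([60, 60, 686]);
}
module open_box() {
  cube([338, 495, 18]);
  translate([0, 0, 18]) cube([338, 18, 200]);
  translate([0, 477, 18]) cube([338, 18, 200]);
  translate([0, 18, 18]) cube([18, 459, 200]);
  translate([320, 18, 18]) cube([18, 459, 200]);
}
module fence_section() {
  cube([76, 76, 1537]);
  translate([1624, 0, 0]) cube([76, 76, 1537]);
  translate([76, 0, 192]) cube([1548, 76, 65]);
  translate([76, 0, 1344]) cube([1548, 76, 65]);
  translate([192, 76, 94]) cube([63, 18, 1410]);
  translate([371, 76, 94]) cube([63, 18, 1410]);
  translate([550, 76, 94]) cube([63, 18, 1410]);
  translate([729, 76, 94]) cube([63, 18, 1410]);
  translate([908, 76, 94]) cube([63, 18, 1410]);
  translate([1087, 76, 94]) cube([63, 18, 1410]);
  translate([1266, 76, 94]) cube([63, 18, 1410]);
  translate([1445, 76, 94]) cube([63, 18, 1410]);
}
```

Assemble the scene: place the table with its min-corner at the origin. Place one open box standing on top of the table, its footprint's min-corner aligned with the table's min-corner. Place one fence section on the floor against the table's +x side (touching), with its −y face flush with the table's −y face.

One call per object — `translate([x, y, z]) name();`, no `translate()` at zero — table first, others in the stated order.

table();
translate([0, 0, 723]) open_box();
translate([1159, 0, 0]) fence_section();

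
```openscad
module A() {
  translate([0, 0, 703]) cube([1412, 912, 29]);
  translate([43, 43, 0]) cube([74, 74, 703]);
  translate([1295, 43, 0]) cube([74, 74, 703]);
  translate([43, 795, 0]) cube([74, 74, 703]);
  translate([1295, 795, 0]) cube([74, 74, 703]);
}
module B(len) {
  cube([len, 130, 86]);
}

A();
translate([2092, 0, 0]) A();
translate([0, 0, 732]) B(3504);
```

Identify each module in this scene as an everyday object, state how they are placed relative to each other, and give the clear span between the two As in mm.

A is a table. B is a beam. A beam spans the tops of two tables. The clear span between the two tables is 680 mm.

Second table starts at x = 2092; first ends at x = 1412; clear span = 2092 − 1412 = 680 mm.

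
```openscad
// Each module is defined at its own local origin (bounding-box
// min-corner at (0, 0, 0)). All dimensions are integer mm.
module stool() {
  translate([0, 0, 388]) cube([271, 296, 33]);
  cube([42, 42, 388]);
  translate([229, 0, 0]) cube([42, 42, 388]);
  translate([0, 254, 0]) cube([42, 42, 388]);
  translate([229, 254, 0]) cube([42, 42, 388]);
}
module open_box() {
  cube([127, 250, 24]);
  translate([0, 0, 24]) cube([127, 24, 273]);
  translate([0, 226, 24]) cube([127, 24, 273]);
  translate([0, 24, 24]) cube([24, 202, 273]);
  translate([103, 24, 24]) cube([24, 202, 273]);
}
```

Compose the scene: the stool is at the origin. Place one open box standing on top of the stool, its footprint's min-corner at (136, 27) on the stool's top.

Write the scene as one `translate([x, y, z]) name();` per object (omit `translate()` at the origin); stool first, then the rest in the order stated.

stool();
translate([136, 27, 421]) open_box();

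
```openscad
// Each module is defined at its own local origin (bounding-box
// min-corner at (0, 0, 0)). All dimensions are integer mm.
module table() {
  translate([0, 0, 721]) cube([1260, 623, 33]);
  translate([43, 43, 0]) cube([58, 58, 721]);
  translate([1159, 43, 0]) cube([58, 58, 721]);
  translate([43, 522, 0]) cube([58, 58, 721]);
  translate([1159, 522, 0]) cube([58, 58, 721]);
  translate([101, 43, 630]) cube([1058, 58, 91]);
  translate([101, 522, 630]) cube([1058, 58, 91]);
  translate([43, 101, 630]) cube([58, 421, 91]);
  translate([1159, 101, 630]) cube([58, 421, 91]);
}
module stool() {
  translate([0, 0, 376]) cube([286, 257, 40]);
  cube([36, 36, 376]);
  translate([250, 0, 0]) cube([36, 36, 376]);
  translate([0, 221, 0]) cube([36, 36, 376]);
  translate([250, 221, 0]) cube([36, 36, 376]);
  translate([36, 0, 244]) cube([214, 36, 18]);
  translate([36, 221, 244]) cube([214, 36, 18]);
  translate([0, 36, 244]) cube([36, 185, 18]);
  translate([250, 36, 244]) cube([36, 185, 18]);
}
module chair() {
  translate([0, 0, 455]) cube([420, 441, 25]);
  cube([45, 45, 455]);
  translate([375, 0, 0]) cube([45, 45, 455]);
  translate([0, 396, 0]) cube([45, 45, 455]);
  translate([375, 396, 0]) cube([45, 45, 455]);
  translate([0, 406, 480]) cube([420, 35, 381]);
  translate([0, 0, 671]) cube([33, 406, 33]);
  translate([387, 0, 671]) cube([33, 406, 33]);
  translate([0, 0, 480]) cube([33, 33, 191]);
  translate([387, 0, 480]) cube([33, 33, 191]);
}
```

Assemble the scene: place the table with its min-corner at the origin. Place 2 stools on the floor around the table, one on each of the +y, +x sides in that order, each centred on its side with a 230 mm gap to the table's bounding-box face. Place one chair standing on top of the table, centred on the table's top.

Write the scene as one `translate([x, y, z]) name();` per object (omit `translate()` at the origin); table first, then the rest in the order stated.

table();
translate([487, 853, 0]) stool();
translate([1490, 183, 0]) stool();
translate([420, 91, 754]) chair();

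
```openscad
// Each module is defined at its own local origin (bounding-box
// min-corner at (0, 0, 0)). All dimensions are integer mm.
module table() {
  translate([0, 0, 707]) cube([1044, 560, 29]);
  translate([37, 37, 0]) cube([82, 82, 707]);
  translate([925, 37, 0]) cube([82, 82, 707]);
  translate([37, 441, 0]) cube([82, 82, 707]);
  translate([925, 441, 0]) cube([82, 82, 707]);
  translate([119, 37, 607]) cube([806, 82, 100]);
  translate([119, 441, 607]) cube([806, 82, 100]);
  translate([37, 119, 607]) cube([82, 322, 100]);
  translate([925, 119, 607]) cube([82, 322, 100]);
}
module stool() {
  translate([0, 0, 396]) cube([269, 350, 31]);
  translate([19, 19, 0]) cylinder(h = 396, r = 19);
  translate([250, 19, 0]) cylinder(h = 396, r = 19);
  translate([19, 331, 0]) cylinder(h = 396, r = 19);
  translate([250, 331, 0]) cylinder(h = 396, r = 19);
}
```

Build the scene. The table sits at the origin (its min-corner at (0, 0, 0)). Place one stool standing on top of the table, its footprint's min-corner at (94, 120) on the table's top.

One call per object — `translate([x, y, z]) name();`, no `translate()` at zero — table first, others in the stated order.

table();
translate([94, 120, 736]) stool();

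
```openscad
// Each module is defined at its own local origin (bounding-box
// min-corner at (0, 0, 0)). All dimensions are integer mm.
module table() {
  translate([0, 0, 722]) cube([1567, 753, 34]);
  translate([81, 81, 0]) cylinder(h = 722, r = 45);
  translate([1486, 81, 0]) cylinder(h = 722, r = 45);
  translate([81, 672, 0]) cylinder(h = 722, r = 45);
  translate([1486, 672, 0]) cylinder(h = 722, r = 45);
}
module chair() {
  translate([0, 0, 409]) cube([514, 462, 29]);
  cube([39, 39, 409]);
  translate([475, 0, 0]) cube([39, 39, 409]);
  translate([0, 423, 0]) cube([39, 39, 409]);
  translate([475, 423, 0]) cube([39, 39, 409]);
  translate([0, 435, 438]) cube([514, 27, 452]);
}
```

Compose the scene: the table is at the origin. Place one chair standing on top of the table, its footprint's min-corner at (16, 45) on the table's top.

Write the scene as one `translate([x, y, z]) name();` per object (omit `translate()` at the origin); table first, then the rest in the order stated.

table();
translate([16, 45, 756]) chair();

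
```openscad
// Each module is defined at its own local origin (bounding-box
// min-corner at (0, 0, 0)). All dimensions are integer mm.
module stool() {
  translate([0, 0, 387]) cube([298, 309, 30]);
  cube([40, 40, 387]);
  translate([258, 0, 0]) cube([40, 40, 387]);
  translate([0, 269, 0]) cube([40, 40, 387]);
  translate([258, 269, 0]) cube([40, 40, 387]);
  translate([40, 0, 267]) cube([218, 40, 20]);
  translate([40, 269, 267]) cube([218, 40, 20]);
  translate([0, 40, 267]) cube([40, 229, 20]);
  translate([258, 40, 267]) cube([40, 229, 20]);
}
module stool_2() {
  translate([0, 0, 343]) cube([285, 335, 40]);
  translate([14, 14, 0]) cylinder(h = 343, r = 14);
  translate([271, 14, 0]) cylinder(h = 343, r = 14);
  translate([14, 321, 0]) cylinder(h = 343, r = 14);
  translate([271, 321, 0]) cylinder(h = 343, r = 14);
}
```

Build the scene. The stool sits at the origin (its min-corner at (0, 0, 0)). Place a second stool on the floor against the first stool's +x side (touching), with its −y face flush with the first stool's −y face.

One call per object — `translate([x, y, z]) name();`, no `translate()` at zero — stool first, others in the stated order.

stool();
translate([298, 0, 0]) stool_2();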